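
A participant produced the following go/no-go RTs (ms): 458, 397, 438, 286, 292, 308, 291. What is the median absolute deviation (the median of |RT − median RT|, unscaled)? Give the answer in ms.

Sorted: 286, 291, 292, 308, 397, 438, 458 → median = 308
|x − 308|: 150, 89, 130, 22, 16, 0, 17
Sorted deviations: 0, 16, 17, 22, 89, 130, 150 → MAD = 22

22 ms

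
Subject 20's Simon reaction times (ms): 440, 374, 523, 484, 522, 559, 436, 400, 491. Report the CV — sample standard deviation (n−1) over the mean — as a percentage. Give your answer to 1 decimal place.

n = 9, Σ = 4229, M = 469.8889
Σ(x−M)² = 30242.889; s = √(30242.889/8) = 61.4846
CV = 61.4846 / 469.8889 = 0.13085 = 13.085%

13.1%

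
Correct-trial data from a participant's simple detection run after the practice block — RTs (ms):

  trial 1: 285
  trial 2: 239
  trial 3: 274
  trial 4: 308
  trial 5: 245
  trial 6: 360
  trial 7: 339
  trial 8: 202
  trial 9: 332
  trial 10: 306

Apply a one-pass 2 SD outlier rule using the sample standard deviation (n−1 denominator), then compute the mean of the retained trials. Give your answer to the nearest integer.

n = 10, ΣRT = 2890, M = 289.000
Σ(x−M)² = 22286.00; s = √(22286.00/9) = 49.762
Cutoffs: 289.000 ± 2·49.762 → [189.5, 388.5]
No RTs fall outside the cutoffs; all 10 retained. Mean = 2890/10 = 289.000

289 ms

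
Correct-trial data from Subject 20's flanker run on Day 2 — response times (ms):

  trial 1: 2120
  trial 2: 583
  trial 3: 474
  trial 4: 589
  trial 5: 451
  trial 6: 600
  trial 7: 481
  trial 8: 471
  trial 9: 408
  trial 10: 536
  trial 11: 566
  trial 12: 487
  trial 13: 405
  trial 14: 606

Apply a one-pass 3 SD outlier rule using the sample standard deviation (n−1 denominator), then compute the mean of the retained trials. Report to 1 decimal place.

n = 14, ΣRT = 8777, M = 626.929
Σ(x−M)² = 2462482.93; s = √(2462482.93/13) = 435.226
Cutoffs: 626.929 ± 3·435.226 → [-678.7, 1932.6]
Outside: 2120 → excluded.
Retained (n=13): Σ = 6657, mean = 6657/13 = 512.077

512.1 ms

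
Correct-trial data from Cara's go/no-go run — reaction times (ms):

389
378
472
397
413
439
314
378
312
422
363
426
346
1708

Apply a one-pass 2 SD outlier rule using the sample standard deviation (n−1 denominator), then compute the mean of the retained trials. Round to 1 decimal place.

388.4 ms

n = 14, ΣRT = 6757, M = 482.643
Σ(x−M)² = 1643803.21; s = √(1643803.21/13) = 355.593
Cutoffs: 482.643 ± 2·355.593 → [-228.5, 1193.8]
Outside: 1708 → excluded.
Retained (n=13): Σ = 5049, mean = 5049/13 = 388.385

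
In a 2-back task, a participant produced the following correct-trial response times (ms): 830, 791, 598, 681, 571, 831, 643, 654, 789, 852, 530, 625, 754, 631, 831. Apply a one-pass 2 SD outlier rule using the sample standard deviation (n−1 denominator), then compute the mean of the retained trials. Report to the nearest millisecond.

707 ms

n = 15, ΣRT = 10611, M = 707.400
Σ(x−M)² = 164679.60; s = √(164679.60/14) = 108.457
Cutoffs: 707.400 ± 2·108.457 → [490.5, 924.3]
No RTs fall outside the cutoffs; all 15 retained. Mean = 10611/15 = 707.400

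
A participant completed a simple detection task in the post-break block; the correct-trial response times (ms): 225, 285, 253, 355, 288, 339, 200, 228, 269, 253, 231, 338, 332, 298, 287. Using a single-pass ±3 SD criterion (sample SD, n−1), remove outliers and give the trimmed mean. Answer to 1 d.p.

278.7 ms

n = 15, ΣRT = 4181, M = 278.733
Σ(x−M)² = 31720.93; s = √(31720.93/14) = 47.600
Cutoffs: 278.733 ± 3·47.600 → [135.9, 421.5]
No RTs fall outside the cutoffs; all 15 retained. Mean = 4181/15 = 278.733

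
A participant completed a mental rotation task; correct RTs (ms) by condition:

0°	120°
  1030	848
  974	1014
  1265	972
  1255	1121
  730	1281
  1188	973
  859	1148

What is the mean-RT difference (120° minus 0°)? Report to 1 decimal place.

M(0°) = 7301/7 = 1043.000
M(120°) = 7357/7 = 1051.000
Difference = 1051.000 − 1043.000 = 8.000 ms

8.0 ms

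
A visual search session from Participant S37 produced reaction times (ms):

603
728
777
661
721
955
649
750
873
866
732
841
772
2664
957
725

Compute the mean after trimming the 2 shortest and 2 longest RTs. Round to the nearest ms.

Sorted: 603, 649, 661, 721, 725, 728, 732, 750, 772, 777, 841, 866, 873, 955, 957, 2664
Drop lowest 2 (603, 649) and highest 2 (957, 2664)
Remaining (n=12): Σ = 9401, mean = 9401/12 = 783.417

783 ms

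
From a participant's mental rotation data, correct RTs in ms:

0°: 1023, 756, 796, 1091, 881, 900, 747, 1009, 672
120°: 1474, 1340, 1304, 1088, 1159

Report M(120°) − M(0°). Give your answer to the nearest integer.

M(0°) = 7875/9 = 875.000
M(120°) = 6365/5 = 1273.000
Difference = 1273.000 − 875.000 = 398.000 ms

398 ms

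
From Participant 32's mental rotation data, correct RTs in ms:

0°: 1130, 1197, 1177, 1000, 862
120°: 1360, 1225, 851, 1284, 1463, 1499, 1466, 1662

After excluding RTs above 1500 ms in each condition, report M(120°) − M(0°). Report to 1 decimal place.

120°: exclude 1662
M(0°) = 5366/5 = 1073.200
M(120°) = 9148/7 = 1306.857
Difference = 1306.857 − 1073.200 = 233.657 ms

233.7 ms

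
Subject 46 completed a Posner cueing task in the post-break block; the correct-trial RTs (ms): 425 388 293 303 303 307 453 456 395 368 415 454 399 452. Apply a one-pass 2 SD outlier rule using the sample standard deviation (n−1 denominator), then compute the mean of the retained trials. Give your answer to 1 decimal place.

386.5 ms

n = 14, ΣRT = 5411, M = 386.500
Σ(x−M)² = 49973.50; s = √(49973.50/13) = 62.001
Cutoffs: 386.500 ± 2·62.001 → [262.5, 510.5]
No RTs fall outside the cutoffs; all 14 retained. Mean = 5411/14 = 386.500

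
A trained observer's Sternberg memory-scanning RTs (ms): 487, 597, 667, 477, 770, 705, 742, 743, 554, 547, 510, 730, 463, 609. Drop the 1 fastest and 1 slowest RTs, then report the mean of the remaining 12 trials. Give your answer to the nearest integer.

Sorted: 463, 477, 487, 510, 547, 554, 597, 609, 667, 705, 730, 742, 743, 770
Drop lowest 1 (463) and highest 1 (770)
Remaining (n=12): Σ = 7368, mean = 7368/12 = 614.000

614 ms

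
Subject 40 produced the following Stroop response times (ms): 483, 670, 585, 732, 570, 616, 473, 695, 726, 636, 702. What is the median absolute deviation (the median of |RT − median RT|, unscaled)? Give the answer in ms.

Sorted: 473, 483, 570, 585, 616, 636, 670, 695, 702, 726, 732 → median = 636
|x − 636|: 153, 34, 51, 96, 66, 20, 163, 59, 90, 0, 66
Sorted deviations: 0, 20, 34, 51, 59, 66, 66, 90, 96, 153, 163 → MAD = 66

66 ms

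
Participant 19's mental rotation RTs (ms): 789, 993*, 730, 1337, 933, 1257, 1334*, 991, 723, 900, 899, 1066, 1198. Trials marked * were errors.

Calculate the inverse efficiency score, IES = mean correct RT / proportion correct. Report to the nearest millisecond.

Correct trials (n=11): 789, 730, 1337, 933, 1257, 991, 723, 900, 899, 1066, 1198
Mean correct RT = 10823/11 = 983.9091 ms
Proportion correct = 11/13
IES = 983.9091 / (11/13) = 1162.802 ms

1163 ms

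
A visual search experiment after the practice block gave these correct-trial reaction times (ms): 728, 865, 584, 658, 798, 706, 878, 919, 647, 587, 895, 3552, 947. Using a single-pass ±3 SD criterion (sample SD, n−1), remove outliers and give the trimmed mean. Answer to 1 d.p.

n = 13, ΣRT = 12764, M = 981.846
Σ(x−M)² = 7348345.69; s = √(7348345.69/12) = 782.536
Cutoffs: 981.846 ± 3·782.536 → [-1365.8, 3329.5]
Outside: 3552 → excluded.
Retained (n=12): Σ = 9212, mean = 9212/12 = 767.667

767.7 ms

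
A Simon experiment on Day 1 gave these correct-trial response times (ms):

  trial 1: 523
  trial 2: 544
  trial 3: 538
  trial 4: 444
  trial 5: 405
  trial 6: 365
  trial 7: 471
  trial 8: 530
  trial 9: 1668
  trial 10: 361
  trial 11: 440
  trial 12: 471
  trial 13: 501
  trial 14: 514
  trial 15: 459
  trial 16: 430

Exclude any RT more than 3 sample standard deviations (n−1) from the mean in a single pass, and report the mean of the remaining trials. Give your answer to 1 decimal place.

466.4 ms

n = 16, ΣRT = 8664, M = 541.500
Σ(x−M)² = 1403244.00; s = √(1403244.00/15) = 305.859
Cutoffs: 541.500 ± 3·305.859 → [-376.1, 1459.1]
Outside: 1668 → excluded.
Retained (n=15): Σ = 6996, mean = 6996/15 = 466.400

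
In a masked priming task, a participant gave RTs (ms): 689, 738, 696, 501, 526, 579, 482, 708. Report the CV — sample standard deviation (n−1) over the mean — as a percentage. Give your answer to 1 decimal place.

16.9%

n = 8, Σ = 4919, M = 614.8750
Σ(x−M)² = 75716.875; s = √(75716.875/7) = 104.0033
CV = 104.0033 / 614.8750 = 0.16915 = 16.915%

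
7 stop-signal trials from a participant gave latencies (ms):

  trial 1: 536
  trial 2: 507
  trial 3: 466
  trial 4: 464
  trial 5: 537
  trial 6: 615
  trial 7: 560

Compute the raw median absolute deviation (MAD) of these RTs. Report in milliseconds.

Sorted: 464, 466, 507, 536, 537, 560, 615 → median = 536
|x − 536|: 0, 29, 70, 72, 1, 79, 24
Sorted deviations: 0, 1, 24, 29, 70, 72, 79 → MAD = 29

29 ms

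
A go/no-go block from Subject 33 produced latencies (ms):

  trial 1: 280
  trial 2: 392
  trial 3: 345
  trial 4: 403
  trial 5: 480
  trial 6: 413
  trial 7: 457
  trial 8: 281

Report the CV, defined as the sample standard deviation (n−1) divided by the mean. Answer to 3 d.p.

0.195

n = 8, Σ = 3051, M = 381.3750
Σ(x−M)² = 38701.875; s = √(38701.875/7) = 74.3562
CV = 74.3562 / 381.3750 = 0.19497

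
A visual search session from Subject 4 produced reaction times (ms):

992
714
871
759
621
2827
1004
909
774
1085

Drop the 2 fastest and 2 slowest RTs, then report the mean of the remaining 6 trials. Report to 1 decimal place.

884.8 ms

Sorted: 621, 714, 759, 774, 871, 909, 992, 1004, 1085, 2827
Drop lowest 2 (621, 714) and highest 2 (1085, 2827)
Remaining (n=6): Σ = 5309, mean = 5309/6 = 884.833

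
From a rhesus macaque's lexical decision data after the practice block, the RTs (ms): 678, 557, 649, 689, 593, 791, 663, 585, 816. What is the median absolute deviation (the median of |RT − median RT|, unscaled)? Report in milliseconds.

Sorted: 557, 585, 593, 649, 663, 678, 689, 791, 816 → median = 663
|x − 663|: 15, 106, 14, 26, 70, 128, 0, 78, 153
Sorted deviations: 0, 14, 15, 26, 70, 78, 106, 128, 153 → MAD = 70

70 ms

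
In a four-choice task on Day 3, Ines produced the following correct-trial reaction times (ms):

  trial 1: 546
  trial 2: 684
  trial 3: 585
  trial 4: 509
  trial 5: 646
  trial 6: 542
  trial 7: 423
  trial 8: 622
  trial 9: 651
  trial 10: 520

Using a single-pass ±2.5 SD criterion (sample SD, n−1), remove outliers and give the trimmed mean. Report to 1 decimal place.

572.8 ms

n = 10, ΣRT = 5728, M = 572.800
Σ(x−M)² = 57373.60; s = √(57373.60/9) = 79.843
Cutoffs: 572.800 ± 2.5·79.843 → [373.2, 772.4]
No RTs fall outside the cutoffs; all 10 retained. Mean = 5728/10 = 572.800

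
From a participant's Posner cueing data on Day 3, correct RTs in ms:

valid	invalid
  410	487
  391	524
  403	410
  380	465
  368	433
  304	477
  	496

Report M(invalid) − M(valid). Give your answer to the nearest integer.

94 ms

M(valid) = 2256/6 = 376.000
M(invalid) = 3292/7 = 470.286
Difference = 470.286 − 376.000 = 94.286 ms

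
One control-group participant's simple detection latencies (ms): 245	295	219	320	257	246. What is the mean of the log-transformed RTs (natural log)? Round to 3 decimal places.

5.567

ln(RT): 5.5013, 5.6870, 5.3891, 5.7683, 5.5491, 5.5053
Σ ln(RT) = 33.4000
Mean = 33.4000/6 = 5.56667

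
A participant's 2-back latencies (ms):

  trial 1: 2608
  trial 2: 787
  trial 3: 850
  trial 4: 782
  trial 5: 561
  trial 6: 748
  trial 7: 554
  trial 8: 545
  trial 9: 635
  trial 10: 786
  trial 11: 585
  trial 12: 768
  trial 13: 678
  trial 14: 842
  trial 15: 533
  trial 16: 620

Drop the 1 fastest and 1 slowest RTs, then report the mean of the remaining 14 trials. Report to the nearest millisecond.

Sorted: 533, 545, 554, 561, 585, 620, 635, 678, 748, 768, 782, 786, 787, 842, 850, 2608
Drop lowest 1 (533) and highest 1 (2608)
Remaining (n=14): Σ = 9741, mean = 9741/14 = 695.786

696 ms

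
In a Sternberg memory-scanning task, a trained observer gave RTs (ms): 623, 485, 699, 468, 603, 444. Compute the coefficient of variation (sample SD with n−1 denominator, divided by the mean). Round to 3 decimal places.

n = 6, Σ = 3322, M = 553.6667
Σ(x−M)² = 52443.333; s = √(52443.333/5) = 102.4142
CV = 102.4142 / 553.6667 = 0.18497

0.185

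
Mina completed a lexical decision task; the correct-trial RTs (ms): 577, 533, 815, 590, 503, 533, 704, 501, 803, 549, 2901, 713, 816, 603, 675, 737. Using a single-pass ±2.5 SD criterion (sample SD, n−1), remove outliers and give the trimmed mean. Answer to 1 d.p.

n = 16, ΣRT = 12553, M = 784.562
Σ(x−M)² = 4963083.94; s = √(4963083.94/15) = 575.215
Cutoffs: 784.562 ± 2.5·575.215 → [-653.5, 2222.6]
Outside: 2901 → excluded.
Retained (n=15): Σ = 9652, mean = 9652/15 = 643.467

643.5 ms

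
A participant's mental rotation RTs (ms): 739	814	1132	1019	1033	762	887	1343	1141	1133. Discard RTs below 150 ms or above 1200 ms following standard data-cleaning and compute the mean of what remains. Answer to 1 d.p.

962.2 ms

Excluded: 1343
Retained (n=9): Σ = 8660
Mean = 8660/9 = 962.2222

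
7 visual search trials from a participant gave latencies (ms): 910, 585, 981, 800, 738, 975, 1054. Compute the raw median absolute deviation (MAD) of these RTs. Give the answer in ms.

110 ms

Sorted: 585, 738, 800, 910, 975, 981, 1054 → median = 910
|x − 910|: 0, 325, 71, 110, 172, 65, 144
Sorted deviations: 0, 65, 71, 110, 144, 172, 325 → MAD = 110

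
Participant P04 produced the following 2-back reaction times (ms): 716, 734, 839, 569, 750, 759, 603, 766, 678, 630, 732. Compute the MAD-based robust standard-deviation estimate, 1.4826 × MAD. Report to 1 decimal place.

Sorted: 569, 603, 630, 678, 716, 732, 734, 750, 759, 766, 839 → median = 732
|x − 732| sorted: 0, 2, 16, 18, 27, 34, 54, 102, 107, 129, 163 → MAD = 34
Robust SD ≈ 1.4826 × 34 = 50.408

50.4 ms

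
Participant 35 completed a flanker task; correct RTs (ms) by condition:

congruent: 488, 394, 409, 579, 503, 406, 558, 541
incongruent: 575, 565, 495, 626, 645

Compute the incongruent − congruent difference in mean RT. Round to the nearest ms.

96 ms

M(congruent) = 3878/8 = 484.750
M(incongruent) = 2906/5 = 581.200
Difference = 581.200 − 484.750 = 96.450 ms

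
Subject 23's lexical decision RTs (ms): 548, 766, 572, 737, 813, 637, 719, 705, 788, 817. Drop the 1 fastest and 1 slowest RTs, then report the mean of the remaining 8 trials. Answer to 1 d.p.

Sorted: 548, 572, 637, 705, 719, 737, 766, 788, 813, 817
Drop lowest 1 (548) and highest 1 (817)
Remaining (n=8): Σ = 5737, mean = 5737/8 = 717.125

717.1 ms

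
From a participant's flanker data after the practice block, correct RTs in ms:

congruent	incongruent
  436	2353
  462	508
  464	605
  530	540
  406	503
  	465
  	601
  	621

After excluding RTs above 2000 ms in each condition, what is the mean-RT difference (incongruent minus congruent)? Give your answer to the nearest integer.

89 ms

incongruent: exclude 2353
M(congruent) = 2298/5 = 459.600
M(incongruent) = 3843/7 = 549.000
Difference = 549.000 − 459.600 = 89.400 ms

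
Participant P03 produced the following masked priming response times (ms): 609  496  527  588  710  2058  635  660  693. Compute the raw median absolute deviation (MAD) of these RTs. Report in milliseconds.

58 ms

Sorted: 496, 527, 588, 609, 635, 660, 693, 710, 2058 → median = 635
|x − 635|: 26, 139, 108, 47, 75, 1423, 0, 25, 58
Sorted deviations: 0, 25, 26, 47, 58, 75, 108, 139, 1423 → MAD = 58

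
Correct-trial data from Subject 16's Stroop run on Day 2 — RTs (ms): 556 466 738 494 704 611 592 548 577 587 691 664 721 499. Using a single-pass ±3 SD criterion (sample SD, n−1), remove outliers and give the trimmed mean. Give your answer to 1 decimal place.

n = 14, ΣRT = 8448, M = 603.429
Σ(x−M)² = 101629.43; s = √(101629.43/13) = 88.417
Cutoffs: 603.429 ± 3·88.417 → [338.2, 868.7]
No RTs fall outside the cutoffs; all 14 retained. Mean = 8448/14 = 603.429

603.4 ms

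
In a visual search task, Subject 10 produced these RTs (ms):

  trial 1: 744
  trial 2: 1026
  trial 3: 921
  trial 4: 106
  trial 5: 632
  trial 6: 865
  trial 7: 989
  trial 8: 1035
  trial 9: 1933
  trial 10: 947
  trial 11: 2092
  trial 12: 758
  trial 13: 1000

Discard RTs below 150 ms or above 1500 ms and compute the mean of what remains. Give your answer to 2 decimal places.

Excluded: 106, 1933, 2092
Retained (n=10): Σ = 8917
Mean = 8917/10 = 891.7000

891.70 ms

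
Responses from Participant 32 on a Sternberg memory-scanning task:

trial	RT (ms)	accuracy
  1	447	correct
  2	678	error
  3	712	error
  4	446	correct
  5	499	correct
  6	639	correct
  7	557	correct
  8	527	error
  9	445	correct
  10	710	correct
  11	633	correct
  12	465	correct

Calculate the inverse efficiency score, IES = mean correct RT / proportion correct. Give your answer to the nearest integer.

717 ms

Correct trials (n=9): 447, 446, 499, 639, 557, 445, 710, 633, 465
Mean correct RT = 4841/9 = 537.8889 ms
Proportion correct = 9/12
IES = 537.8889 / (9/12) = 717.185 ms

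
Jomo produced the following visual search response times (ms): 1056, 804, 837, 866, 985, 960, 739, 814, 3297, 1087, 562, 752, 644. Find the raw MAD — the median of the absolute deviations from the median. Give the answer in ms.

123 ms

Sorted: 562, 644, 739, 752, 804, 814, 837, 866, 960, 985, 1056, 1087, 3297 → median = 837
|x − 837|: 219, 33, 0, 29, 148, 123, 98, 23, 2460, 250, 275, 85, 193
Sorted deviations: 0, 23, 29, 33, 85, 98, 123, 148, 193, 219, 250, 275, 2460 → MAD = 123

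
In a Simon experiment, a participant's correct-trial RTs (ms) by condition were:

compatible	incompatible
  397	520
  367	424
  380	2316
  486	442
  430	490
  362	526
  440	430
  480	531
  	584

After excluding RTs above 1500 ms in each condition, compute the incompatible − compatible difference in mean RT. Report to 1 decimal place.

75.6 ms

incompatible: exclude 2316
M(compatible) = 3342/8 = 417.750
M(incompatible) = 3947/8 = 493.375
Difference = 493.375 − 417.750 = 75.625 ms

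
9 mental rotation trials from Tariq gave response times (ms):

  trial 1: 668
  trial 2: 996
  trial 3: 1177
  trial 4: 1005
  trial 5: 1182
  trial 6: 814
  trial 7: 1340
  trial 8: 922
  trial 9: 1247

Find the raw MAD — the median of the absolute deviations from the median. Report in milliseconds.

177 ms

Sorted: 668, 814, 922, 996, 1005, 1177, 1182, 1247, 1340 → median = 1005
|x − 1005|: 337, 9, 172, 0, 177, 191, 335, 83, 242
Sorted deviations: 0, 9, 83, 172, 177, 191, 242, 335, 337 → MAD = 177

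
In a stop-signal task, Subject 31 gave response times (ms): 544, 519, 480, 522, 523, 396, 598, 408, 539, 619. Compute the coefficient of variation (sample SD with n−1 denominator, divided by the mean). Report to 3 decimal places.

0.139

n = 10, Σ = 5148, M = 514.8000
Σ(x−M)² = 46085.600; s = √(46085.600/9) = 71.5585
CV = 71.5585 / 514.8000 = 0.13900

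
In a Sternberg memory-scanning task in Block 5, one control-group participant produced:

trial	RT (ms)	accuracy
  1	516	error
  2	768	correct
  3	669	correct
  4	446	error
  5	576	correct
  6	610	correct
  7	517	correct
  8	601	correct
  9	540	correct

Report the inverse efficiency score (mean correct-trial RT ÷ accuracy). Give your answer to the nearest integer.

Correct trials (n=7): 768, 669, 576, 610, 517, 601, 540
Mean correct RT = 4281/7 = 611.5714 ms
Proportion correct = 7/9
IES = 611.5714 / (7/9) = 786.306 ms

786 ms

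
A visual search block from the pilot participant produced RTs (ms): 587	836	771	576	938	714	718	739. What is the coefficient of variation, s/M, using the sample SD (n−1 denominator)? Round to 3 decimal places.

0.163

n = 8, Σ = 5879, M = 734.8750
Σ(x−M)² = 100636.875; s = √(100636.875/7) = 119.9029
CV = 119.9029 / 734.8750 = 0.16316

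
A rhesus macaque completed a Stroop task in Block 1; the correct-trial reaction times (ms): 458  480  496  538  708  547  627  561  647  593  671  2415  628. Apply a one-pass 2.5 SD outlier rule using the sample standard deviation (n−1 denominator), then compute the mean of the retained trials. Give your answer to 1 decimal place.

579.5 ms

n = 13, ΣRT = 9369, M = 720.692
Σ(x−M)² = 3178888.77; s = √(3178888.77/12) = 514.692
Cutoffs: 720.692 ± 2.5·514.692 → [-566.0, 2007.4]
Outside: 2415 → excluded.
Retained (n=12): Σ = 6954, mean = 6954/12 = 579.500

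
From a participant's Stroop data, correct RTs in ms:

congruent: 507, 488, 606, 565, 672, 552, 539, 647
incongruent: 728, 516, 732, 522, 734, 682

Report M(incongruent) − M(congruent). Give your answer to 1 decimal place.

M(congruent) = 4576/8 = 572.000
M(incongruent) = 3914/6 = 652.333
Difference = 652.333 − 572.000 = 80.333 ms

80.3 ms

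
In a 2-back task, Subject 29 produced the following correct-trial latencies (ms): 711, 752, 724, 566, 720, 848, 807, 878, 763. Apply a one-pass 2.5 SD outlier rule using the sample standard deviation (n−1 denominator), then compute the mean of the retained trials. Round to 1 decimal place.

752.1 ms

n = 9, ΣRT = 6769, M = 752.111
Σ(x−M)² = 66322.89; s = √(66322.89/8) = 91.051
Cutoffs: 752.111 ± 2.5·91.051 → [524.5, 979.7]
No RTs fall outside the cutoffs; all 9 retained. Mean = 6769/9 = 752.111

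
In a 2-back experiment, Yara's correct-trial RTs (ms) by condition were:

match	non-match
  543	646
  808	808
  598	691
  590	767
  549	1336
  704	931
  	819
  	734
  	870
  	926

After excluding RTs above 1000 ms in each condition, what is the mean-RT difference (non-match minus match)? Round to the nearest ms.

non-match: exclude 1336
M(match) = 3792/6 = 632.000
M(non-match) = 7192/9 = 799.111
Difference = 799.111 − 632.000 = 167.111 ms

167 ms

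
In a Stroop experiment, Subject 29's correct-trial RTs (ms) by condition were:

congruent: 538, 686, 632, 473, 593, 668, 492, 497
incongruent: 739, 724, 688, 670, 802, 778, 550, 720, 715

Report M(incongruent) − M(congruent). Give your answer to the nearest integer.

M(congruent) = 4579/8 = 572.375
M(incongruent) = 6386/9 = 709.556
Difference = 709.556 − 572.375 = 137.181 ms

137 ms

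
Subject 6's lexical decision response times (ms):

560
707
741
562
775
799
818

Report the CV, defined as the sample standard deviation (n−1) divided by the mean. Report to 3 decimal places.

n = 7, Σ = 4962, M = 708.8571
Σ(x−M)² = 69174.857; s = √(69174.857/6) = 107.3738
CV = 107.3738 / 708.8571 = 0.15147

0.151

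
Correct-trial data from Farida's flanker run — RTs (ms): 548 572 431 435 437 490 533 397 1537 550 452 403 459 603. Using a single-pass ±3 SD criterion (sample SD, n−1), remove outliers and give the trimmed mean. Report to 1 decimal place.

485.4 ms

n = 14, ΣRT = 7847, M = 560.500
Σ(x−M)² = 1082869.50; s = √(1082869.50/13) = 288.613
Cutoffs: 560.500 ± 3·288.613 → [-305.3, 1426.3]
Outside: 1537 → excluded.
Retained (n=13): Σ = 6310, mean = 6310/13 = 485.385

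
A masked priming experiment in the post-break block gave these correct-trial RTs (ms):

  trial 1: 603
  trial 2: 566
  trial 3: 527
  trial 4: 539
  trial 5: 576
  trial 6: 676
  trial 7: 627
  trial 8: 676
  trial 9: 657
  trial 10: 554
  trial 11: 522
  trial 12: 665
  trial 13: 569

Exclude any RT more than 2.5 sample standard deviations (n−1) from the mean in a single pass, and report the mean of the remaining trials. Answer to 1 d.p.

n = 13, ΣRT = 7757, M = 596.692
Σ(x−M)² = 39564.77; s = √(39564.77/12) = 57.420
Cutoffs: 596.692 ± 2.5·57.420 → [453.1, 740.2]
No RTs fall outside the cutoffs; all 13 retained. Mean = 7757/13 = 596.692

596.7 ms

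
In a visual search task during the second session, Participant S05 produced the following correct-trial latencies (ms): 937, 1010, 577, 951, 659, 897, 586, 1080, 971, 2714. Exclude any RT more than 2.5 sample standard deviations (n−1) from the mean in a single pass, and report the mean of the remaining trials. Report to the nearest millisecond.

852 ms

n = 10, ΣRT = 10382, M = 1038.200
Σ(x−M)² = 3414129.60; s = √(3414129.60/9) = 615.912
Cutoffs: 1038.200 ± 2.5·615.912 → [-501.6, 2578.0]
Outside: 2714 → excluded.
Retained (n=9): Σ = 7668, mean = 7668/9 = 852.000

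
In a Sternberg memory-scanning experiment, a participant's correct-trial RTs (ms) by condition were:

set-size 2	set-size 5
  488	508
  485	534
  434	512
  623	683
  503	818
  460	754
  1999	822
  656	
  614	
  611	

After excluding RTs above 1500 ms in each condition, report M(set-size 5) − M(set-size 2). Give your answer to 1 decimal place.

120.0 ms

set-size 2: exclude 1999
M(set-size 2) = 4874/9 = 541.556
M(set-size 5) = 4631/7 = 661.571
Difference = 661.571 − 541.556 = 120.016 ms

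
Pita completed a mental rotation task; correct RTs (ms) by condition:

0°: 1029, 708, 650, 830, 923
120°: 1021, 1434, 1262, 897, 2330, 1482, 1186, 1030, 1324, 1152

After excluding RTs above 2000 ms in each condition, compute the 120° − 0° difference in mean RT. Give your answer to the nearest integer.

120°: exclude 2330
M(0°) = 4140/5 = 828.000
M(120°) = 10788/9 = 1198.667
Difference = 1198.667 − 828.000 = 370.667 ms

371 ms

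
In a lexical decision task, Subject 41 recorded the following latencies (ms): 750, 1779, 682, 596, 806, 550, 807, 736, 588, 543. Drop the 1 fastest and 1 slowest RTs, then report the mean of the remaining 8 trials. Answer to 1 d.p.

689.4 ms

Sorted: 543, 550, 588, 596, 682, 736, 750, 806, 807, 1779
Drop lowest 1 (543) and highest 1 (1779)
Remaining (n=8): Σ = 5515, mean = 5515/8 = 689.375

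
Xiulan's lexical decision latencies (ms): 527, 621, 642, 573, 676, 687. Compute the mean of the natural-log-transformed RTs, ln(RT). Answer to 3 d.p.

6.427

ln(RT): 6.2672, 6.4313, 6.4646, 6.3509, 6.5162, 6.5323
Σ ln(RT) = 38.5625
Mean = 38.5625/6 = 6.42709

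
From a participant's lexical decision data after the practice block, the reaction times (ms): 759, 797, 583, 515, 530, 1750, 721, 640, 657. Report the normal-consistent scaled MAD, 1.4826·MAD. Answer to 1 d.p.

Sorted: 515, 530, 583, 640, 657, 721, 759, 797, 1750 → median = 657
|x − 657| sorted: 0, 17, 64, 74, 102, 127, 140, 142, 1093 → MAD = 102
Robust SD ≈ 1.4826 × 102 = 151.225

151.2 ms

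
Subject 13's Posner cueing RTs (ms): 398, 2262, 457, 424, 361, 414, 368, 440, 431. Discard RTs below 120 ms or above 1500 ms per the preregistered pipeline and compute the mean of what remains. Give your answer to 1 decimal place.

411.6 ms

Excluded: 2262
Retained (n=8): Σ = 3293
Mean = 3293/8 = 411.6250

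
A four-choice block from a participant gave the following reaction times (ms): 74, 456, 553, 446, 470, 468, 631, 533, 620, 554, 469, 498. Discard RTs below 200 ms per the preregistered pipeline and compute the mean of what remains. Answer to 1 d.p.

518.0 ms

Excluded: 74
Retained (n=11): Σ = 5698
Mean = 5698/11 = 518.0000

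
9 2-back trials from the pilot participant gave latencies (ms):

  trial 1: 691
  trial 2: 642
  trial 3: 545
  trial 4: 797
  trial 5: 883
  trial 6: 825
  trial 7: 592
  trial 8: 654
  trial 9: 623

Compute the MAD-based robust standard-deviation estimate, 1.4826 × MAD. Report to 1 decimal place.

91.9 ms

Sorted: 545, 592, 623, 642, 654, 691, 797, 825, 883 → median = 654
|x − 654| sorted: 0, 12, 31, 37, 62, 109, 143, 171, 229 → MAD = 62
Robust SD ≈ 1.4826 × 62 = 91.921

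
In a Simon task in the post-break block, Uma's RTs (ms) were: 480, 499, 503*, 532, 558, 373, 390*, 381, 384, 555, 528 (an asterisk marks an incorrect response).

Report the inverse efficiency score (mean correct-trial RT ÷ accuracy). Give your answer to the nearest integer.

Correct trials (n=9): 480, 499, 532, 558, 373, 381, 384, 555, 528
Mean correct RT = 4290/9 = 476.6667 ms
Proportion correct = 9/11
IES = 476.6667 / (9/11) = 582.593 ms

583 ms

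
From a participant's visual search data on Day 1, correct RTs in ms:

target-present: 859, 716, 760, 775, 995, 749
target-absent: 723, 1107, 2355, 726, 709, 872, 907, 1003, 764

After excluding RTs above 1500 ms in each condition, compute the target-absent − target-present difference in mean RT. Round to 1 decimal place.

target-absent: exclude 2355
M(target-present) = 4854/6 = 809.000
M(target-absent) = 6811/8 = 851.375
Difference = 851.375 − 809.000 = 42.375 ms

42.4 ms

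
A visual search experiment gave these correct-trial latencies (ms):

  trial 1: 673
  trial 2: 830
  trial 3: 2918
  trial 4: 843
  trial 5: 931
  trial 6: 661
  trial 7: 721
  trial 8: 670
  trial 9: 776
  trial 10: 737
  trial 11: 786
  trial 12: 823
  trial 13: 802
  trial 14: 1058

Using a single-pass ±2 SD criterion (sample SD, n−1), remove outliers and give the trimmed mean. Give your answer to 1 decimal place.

n = 14, ΣRT = 13229, M = 944.929
Σ(x−M)² = 4342202.93; s = √(4342202.93/13) = 577.941
Cutoffs: 944.929 ± 2·577.941 → [-211.0, 2100.8]
Outside: 2918 → excluded.
Retained (n=13): Σ = 10311, mean = 10311/13 = 793.154

793.2 ms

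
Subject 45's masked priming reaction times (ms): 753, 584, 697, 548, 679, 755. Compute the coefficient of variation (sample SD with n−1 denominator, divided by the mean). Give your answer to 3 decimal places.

n = 6, Σ = 4016, M = 669.3333
Σ(x−M)² = 37201.333; s = √(37201.333/5) = 86.2570
CV = 86.2570 / 669.3333 = 0.12887

0.129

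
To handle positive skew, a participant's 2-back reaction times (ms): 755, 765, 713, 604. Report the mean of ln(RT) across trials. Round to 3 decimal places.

6.560

ln(RT): 6.6267, 6.6399, 6.5695, 6.4036
Σ ln(RT) = 26.2396
Mean = 26.2396/4 = 6.55991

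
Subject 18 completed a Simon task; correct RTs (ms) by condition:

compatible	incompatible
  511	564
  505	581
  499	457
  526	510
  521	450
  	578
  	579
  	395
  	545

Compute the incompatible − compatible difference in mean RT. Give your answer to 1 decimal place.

M(compatible) = 2562/5 = 512.400
M(incompatible) = 4659/9 = 517.667
Difference = 517.667 − 512.400 = 5.267 ms

5.3 ms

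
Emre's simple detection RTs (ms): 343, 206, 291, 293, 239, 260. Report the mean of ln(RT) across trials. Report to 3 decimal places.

ln(RT): 5.8377, 5.3279, 5.6733, 5.6802, 5.4765, 5.5607
Σ ln(RT) = 33.5562
Mean = 33.5562/6 = 5.59271

5.593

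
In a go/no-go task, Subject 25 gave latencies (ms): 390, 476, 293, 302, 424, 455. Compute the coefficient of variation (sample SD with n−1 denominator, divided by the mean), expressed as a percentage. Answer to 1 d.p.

19.8%

n = 6, Σ = 2340, M = 390.0000
Σ(x−M)² = 29930.000; s = √(29930.000/5) = 77.3692
CV = 77.3692 / 390.0000 = 0.19838 = 19.838%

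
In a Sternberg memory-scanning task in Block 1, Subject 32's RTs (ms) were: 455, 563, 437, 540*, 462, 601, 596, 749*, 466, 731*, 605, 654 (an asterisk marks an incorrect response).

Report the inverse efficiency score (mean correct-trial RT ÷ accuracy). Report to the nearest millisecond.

Correct trials (n=9): 455, 563, 437, 462, 601, 596, 466, 605, 654
Mean correct RT = 4839/9 = 537.6667 ms
Proportion correct = 9/12
IES = 537.6667 / (9/12) = 716.889 ms

717 ms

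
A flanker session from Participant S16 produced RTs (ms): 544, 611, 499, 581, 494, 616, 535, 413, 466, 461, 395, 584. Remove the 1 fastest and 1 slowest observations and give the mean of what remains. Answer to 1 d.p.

Sorted: 395, 413, 461, 466, 494, 499, 535, 544, 581, 584, 611, 616
Drop lowest 1 (395) and highest 1 (616)
Remaining (n=10): Σ = 5188, mean = 5188/10 = 518.800

518.8 ms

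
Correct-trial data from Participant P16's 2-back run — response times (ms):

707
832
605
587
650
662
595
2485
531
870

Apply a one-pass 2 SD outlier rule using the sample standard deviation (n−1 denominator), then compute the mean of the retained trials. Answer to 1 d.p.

n = 10, ΣRT = 8524, M = 852.400
Σ(x−M)² = 3065664.40; s = √(3065664.40/9) = 583.635
Cutoffs: 852.400 ± 2·583.635 → [-314.9, 2019.7]
Outside: 2485 → excluded.
Retained (n=9): Σ = 6039, mean = 6039/9 = 671.000

671.0 ms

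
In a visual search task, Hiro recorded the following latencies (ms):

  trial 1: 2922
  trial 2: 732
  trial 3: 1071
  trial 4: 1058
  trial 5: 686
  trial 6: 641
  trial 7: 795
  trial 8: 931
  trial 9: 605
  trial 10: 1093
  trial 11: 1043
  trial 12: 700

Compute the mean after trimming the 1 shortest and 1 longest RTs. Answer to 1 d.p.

875.0 ms

Sorted: 605, 641, 686, 700, 732, 795, 931, 1043, 1058, 1071, 1093, 2922
Drop lowest 1 (605) and highest 1 (2922)
Remaining (n=10): Σ = 8750, mean = 8750/10 = 875.000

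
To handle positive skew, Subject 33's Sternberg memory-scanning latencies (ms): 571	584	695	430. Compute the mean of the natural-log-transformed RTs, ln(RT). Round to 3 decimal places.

ln(RT): 6.3474, 6.3699, 6.5439, 6.0638
Σ ln(RT) = 25.3250
Mean = 25.3250/4 = 6.33125

6.331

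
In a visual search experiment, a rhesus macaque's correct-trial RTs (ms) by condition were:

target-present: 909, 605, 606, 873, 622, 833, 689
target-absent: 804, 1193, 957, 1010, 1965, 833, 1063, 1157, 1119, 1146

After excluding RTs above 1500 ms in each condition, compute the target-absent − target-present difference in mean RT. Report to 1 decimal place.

297.5 ms

target-absent: exclude 1965
M(target-present) = 5137/7 = 733.857
M(target-absent) = 9282/9 = 1031.333
Difference = 1031.333 − 733.857 = 297.476 ms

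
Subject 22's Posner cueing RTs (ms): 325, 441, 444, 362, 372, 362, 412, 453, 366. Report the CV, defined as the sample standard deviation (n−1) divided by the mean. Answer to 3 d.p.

n = 9, Σ = 3537, M = 393.0000
Σ(x−M)² = 16582.000; s = √(16582.000/8) = 45.5275
CV = 45.5275 / 393.0000 = 0.11585

0.116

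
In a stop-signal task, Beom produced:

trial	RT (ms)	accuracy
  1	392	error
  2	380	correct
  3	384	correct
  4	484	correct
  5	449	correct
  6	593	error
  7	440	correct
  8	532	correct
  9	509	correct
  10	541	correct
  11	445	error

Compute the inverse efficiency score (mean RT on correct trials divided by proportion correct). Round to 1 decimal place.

639.2 ms

Correct trials (n=8): 380, 384, 484, 449, 440, 532, 509, 541
Mean correct RT = 3719/8 = 464.8750 ms
Proportion correct = 8/11
IES = 464.8750 / (8/11) = 639.203 ms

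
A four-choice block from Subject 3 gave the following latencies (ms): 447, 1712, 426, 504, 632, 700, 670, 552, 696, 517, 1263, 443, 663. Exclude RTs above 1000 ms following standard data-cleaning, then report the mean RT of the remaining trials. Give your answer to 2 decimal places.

568.18 ms

Excluded: 1263, 1712
Retained (n=11): Σ = 6250
Mean = 6250/11 = 568.1818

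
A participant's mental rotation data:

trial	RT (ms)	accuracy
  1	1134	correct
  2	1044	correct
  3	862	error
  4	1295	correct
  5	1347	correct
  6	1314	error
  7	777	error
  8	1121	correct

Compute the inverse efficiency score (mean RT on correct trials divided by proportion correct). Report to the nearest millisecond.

1901 ms

Correct trials (n=5): 1134, 1044, 1295, 1347, 1121
Mean correct RT = 5941/5 = 1188.2000 ms
Proportion correct = 5/8
IES = 1188.2000 / (5/8) = 1901.120 ms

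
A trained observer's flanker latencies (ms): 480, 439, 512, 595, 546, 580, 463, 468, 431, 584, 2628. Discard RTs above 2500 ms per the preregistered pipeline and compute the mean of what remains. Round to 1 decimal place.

Excluded: 2628
Retained (n=10): Σ = 5098
Mean = 5098/10 = 509.8000

509.8 ms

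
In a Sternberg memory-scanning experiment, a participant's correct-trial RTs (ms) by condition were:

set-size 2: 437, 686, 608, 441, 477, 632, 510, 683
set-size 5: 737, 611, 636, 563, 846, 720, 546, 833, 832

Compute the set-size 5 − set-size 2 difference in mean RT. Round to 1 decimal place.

M(set-size 2) = 4474/8 = 559.250
M(set-size 5) = 6324/9 = 702.667
Difference = 702.667 − 559.250 = 143.417 ms

143.4 ms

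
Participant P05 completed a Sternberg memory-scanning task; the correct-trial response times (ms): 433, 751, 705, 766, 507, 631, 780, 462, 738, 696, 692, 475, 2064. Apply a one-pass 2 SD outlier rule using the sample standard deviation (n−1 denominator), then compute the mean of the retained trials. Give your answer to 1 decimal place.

636.3 ms

n = 13, ΣRT = 9700, M = 746.154
Σ(x−M)² = 2068277.69; s = √(2068277.69/12) = 415.158
Cutoffs: 746.154 ± 2·415.158 → [-84.2, 1576.5]
Outside: 2064 → excluded.
Retained (n=12): Σ = 7636, mean = 7636/12 = 636.333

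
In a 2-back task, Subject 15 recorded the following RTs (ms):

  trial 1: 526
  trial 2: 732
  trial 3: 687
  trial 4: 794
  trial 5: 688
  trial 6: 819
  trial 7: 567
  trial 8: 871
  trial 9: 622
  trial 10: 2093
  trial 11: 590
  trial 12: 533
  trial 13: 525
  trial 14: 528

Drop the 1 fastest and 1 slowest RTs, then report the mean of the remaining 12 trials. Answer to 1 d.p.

663.1 ms

Sorted: 525, 526, 528, 533, 567, 590, 622, 687, 688, 732, 794, 819, 871, 2093
Drop lowest 1 (525) and highest 1 (2093)
Remaining (n=12): Σ = 7957, mean = 7957/12 = 663.083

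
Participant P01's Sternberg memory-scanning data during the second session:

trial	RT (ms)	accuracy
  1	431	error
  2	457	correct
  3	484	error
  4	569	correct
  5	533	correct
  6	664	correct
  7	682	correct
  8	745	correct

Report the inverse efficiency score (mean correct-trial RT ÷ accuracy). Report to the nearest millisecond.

811 ms

Correct trials (n=6): 457, 569, 533, 664, 682, 745
Mean correct RT = 3650/6 = 608.3333 ms
Proportion correct = 6/8
IES = 608.3333 / (6/8) = 811.111 ms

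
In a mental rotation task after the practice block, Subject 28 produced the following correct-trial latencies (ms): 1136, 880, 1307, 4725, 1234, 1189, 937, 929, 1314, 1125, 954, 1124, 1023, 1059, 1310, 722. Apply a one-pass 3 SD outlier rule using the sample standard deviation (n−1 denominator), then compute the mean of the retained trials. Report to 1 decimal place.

1082.9 ms

n = 16, ΣRT = 20968, M = 1310.500
Σ(x−M)² = 12868800.00; s = √(12868800.00/15) = 926.240
Cutoffs: 1310.500 ± 3·926.240 → [-1468.2, 4089.2]
Outside: 4725 → excluded.
Retained (n=15): Σ = 16243, mean = 16243/15 = 1082.867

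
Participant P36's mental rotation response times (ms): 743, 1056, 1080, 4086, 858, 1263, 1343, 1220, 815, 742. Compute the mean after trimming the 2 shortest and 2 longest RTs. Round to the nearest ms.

Sorted: 742, 743, 815, 858, 1056, 1080, 1220, 1263, 1343, 4086
Drop lowest 2 (742, 743) and highest 2 (1343, 4086)
Remaining (n=6): Σ = 6292, mean = 6292/6 = 1048.667

1049 ms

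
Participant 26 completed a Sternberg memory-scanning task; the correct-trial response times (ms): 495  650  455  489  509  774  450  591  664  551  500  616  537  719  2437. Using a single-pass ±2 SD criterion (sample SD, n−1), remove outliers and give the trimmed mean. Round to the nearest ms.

571 ms

n = 15, ΣRT = 10437, M = 695.800
Σ(x−M)² = 3379796.40; s = √(3379796.40/14) = 491.339
Cutoffs: 695.800 ± 2·491.339 → [-286.9, 1678.5]
Outside: 2437 → excluded.
Retained (n=14): Σ = 8000, mean = 8000/14 = 571.429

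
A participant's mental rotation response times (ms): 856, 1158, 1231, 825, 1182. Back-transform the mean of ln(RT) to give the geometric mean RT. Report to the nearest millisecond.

1035 ms

ln(RT): 6.7523, 7.0544, 7.1156, 6.7154, 7.0750
Mean ln(RT) = 34.7126/5 = 6.94253
Geometric mean = exp(6.94253) = 1035.39 ms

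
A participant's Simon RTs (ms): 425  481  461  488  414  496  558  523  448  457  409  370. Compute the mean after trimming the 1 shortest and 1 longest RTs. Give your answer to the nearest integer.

460 ms

Sorted: 370, 409, 414, 425, 448, 457, 461, 481, 488, 496, 523, 558
Drop lowest 1 (370) and highest 1 (558)
Remaining (n=10): Σ = 4602, mean = 4602/10 = 460.200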